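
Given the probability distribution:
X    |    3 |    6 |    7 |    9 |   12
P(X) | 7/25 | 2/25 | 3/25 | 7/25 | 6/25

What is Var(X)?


E[X] = 189/25
E[X²] = 1713/25
Var(X) = E[X²] - (E[X])² = 1713/25 - 35721/625 = 7104/625

Var(X) = 7104/625 ≈ 11.3664


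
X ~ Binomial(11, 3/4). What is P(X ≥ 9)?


P(X ≥ 9) = Σ P(X=i) for i=9..11
P(X=9) = 1082565/4194304
P(X=10) = 649539/4194304
P(X=11) = 177147/4194304
Sum = 1909251/4194304

P(X ≥ 9) = 1909251/4194304 ≈ 45.52%


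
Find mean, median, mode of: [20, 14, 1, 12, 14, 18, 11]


Sorted: [1, 11, 12, 14, 14, 18, 20]
Mean = 90/7
Median = 14
Freq: {20: 1, 14: 2, 1: 1, 12: 1, 18: 1, 11: 1}
Mode: [14]

Mean=90/7, Median=14, Mode=14


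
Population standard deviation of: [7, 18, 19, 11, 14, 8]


Mean = 77/6
  (7-77/6)²=1225/36
  (18-77/6)²=961/36
  (19-77/6)²=1369/36
  (11-77/6)²=121/36
  (14-77/6)²=49/36
  (8-77/6)²=841/36
Σ(x-μ)² = 761/6
σ² = (761/6)/6 = 761/36

σ = √(761/36) ≈ 4.5977


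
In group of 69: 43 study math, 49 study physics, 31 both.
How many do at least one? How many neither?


|A∪B| = 43+49-31 = 61
Neither = 69-61 = 8

At least one: 61; Neither: 8


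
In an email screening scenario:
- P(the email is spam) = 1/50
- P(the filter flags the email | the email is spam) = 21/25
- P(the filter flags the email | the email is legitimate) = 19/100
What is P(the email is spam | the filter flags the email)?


Using Bayes' theorem:
P(A|B) = P(B|A)·P(A) / P(B)

P(the filter flags the email) = 21/25 × 1/50 + 19/100 × 49/50
= 21/1250 + 931/5000 = 203/1000

P(the email is spam|the filter flags the email) = (21/1250) / (203/1000) = 12/145

P(the email is spam|the filter flags the email) = 12/145 ≈ 8.28%


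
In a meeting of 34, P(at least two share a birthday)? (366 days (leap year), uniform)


P(all different) = Π(366-i)/366 for i=0..33
= 0.205601
P(match) = 1 - 0.205601 = 0.794399

P ≈ 0.7944 ≈ 79.44%


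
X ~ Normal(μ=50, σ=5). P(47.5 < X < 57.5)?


z₁=(47.5-50)/5=-0.5, z₂=(57.5-50)/5=1.5
P = Φ(1.5) - Φ(-0.5) = 0.933193 - 0.308538 = 0.624655 ≈ 0.6247

P(47.5 < X < 57.5) ≈ 0.6247


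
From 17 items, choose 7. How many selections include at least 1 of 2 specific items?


Complement: C(17,7) - C(15,7) = 19448 - 6435 = 13013

13013


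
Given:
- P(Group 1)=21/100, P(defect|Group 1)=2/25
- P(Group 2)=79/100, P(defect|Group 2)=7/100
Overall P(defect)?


P(B) = Σ P(B|Aᵢ)×P(Aᵢ)
  2/25×21/100 = 21/1250
  7/100×79/100 = 553/10000
Sum = 721/10000

P(defect) = 721/10000 ≈ 7.21%


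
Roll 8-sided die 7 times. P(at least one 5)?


P(no 5)^7 = (7/8)^7 = 823543/2097152
P(≥1) = 1 - 823543/2097152 = 1273609/2097152

P = 1273609/2097152 ≈ 60.73%


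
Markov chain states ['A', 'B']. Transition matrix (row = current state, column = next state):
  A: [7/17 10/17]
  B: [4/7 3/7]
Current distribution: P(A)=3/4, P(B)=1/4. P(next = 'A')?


P(next=A) = Σᵢ P(now=i)×P(i→A)
= 3/4×7/17 + 1/4×4/7
= 21/68 + 1/7 = 215/476

P = 215/476 ≈ 0.4517


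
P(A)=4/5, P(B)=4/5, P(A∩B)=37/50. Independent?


P(A)×P(B) = 16/25
P(A∩B) = 37/50
Not equal → NOT independent

No, not independent


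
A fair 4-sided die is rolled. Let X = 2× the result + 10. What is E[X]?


E[die] = (1+4)/2 = 5/2
E[X] = 2×5/2 + 10 = 15

E[X] = 15


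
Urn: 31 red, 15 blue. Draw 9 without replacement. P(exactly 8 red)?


Hypergeometric: C(31,8)×C(15,1)/C(46,9)
= 7888725×15/1101716330 = 1820475/16949482

P(X=8) = 1820475/16949482 ≈ 10.74%


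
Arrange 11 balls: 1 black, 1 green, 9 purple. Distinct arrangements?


11!/(1!×1!×9!) = 110

110


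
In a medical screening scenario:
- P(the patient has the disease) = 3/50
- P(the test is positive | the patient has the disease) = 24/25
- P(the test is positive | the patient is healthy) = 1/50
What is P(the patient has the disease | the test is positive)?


Using Bayes' theorem:
P(A|B) = P(B|A)·P(A) / P(B)

P(the test is positive) = 24/25 × 3/50 + 1/50 × 47/50
= 36/625 + 47/2500 = 191/2500

P(the patient has the disease|the test is positive) = (36/625) / (191/2500) = 144/191

P(the patient has the disease|the test is positive) = 144/191 ≈ 75.39%


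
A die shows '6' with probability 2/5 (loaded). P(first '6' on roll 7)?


Geometric: P(X=7) = (1-p)^(k-1)×p = (3/5)^6×2/5 = 1458/78125

P(X=7) = 1458/78125 ≈ 1.87%


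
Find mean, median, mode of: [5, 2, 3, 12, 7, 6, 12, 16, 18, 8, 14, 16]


Sorted: [2, 3, 5, 6, 7, 8, 12, 12, 14, 16, 16, 18]
Mean = 119/12
Median = 10
Freq: {5: 1, 2: 1, 3: 1, 12: 2, 7: 1, 6: 1, 16: 2, 18: 1, 8: 1, 14: 1}
Mode: [12, 16]

Mean=119/12, Median=10, Mode=[12, 16]


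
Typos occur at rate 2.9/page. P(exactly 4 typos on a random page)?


Poisson(λ=2.9): P(X=4) = e^(-λ)×λ^k/k!
= e^(-2.9) × 2.9^4 / 4!
≈ 0.05502322006 × 70.7281 / 24 ≈ 0.162154

P(X=4) ≈ 0.162154 ≈ 16.22%


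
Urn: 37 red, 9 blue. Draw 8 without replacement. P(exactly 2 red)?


Hypergeometric: C(37,2)×C(9,6)/C(46,8)
= 666×84/260932815 = 6216/28992535

P(X=2) = 6216/28992535 ≈ 0.02%


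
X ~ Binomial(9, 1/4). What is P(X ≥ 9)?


P(X ≥ 9) = Σ P(X=i) for i=9..9
P(X=9) = 1/262144
Sum = 1/262144

P(X ≥ 9) = 1/262144 ≈ 0.00%


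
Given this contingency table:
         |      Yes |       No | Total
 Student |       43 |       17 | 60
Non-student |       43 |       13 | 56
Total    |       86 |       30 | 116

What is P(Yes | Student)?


P(Yes | Student) = 43/(43+17) = 43/60

P(Yes|Student) = 43/60 ≈ 71.67%


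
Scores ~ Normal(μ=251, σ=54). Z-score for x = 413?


z = (x - μ)/σ = (413 - 251)/54 = 3.0

z = 3.0


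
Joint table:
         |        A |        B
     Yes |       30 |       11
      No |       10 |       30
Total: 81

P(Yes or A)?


P(Yes∨A) = P(Yes) + P(A) - P(Yes∧A)
= (41 + 40 - 30)/81 = 51/81 = 17/27

P = 17/27 ≈ 62.96%


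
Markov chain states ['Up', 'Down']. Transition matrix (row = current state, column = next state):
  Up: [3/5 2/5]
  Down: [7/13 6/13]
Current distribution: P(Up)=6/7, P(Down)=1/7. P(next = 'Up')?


P(next=Up) = Σᵢ P(now=i)×P(i→Up)
= 6/7×3/5 + 1/7×7/13
= 18/35 + 1/13 = 269/455

P = 269/455 ≈ 0.5912


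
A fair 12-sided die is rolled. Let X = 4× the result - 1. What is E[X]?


E[die] = (1+12)/2 = 13/2
E[X] = 4×13/2 - 1 = 25

E[X] = 25


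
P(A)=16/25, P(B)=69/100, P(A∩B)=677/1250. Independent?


P(A)×P(B) = 276/625
P(A∩B) = 677/1250
Not equal → NOT independent

No, not independent


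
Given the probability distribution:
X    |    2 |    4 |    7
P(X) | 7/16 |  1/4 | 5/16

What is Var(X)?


E[X] = 65/16
E[X²] = 337/16
Var(X) = E[X²] - (E[X])² = 337/16 - 4225/256 = 1167/256

Var(X) = 1167/256 ≈ 4.5586


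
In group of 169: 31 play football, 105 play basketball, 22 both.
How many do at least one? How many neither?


|A∪B| = 31+105-22 = 114
Neither = 169-114 = 55

At least one: 114; Neither: 55


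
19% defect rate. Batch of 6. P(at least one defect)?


P(all good) = (81/100)^6 = 282429536481/1000000000000
P(≥1 defect) = 717570463519/1000000000000

P = 717570463519/1000000000000 ≈ 71.76%


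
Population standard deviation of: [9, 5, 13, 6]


Mean = 33/4
  (9-33/4)²=9/16
  (5-33/4)²=169/16
  (13-33/4)²=361/16
  (6-33/4)²=81/16
Σ(x-μ)² = 155/4
σ² = (155/4)/4 = 155/16

σ = √(155/16) ≈ 3.1125


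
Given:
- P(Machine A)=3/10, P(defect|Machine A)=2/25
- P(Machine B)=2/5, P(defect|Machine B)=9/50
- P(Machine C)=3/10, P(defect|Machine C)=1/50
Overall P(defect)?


P(B) = Σ P(B|Aᵢ)×P(Aᵢ)
  2/25×3/10 = 3/125
  9/50×2/5 = 9/125
  1/50×3/10 = 3/500
Sum = 51/500

P(defect) = 51/500 ≈ 10.20%


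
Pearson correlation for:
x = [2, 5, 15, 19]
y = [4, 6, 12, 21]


n=4, Σx=41, Σy=43, Σxy=617, Σx²=615, Σy²=637
r = (4×617 - 41×43)/√((4×615 - 41²)(4×637 - 43²))
= 705/√(779×699) = 705/√544521 ≈ 705/737.9167 ≈ 0.9554

r ≈ 0.9554


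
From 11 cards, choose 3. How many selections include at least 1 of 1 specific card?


Complement: C(11,3) - C(10,3) = 165 - 120 = 45

45


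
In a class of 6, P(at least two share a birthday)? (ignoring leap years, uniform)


P(all different) = Π(365-i)/365 for i=0..5
= 0.959538
P(match) = 1 - 0.959538 = 0.040462

P ≈ 0.0405 ≈ 4.05%


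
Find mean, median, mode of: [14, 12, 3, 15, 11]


Sorted: [3, 11, 12, 14, 15]
Mean = 55/5 = 11
Median = 12
Freq: {14: 1, 12: 1, 3: 1, 15: 1, 11: 1}
Mode: No mode

Mean=11, Median=12, Mode=No mode


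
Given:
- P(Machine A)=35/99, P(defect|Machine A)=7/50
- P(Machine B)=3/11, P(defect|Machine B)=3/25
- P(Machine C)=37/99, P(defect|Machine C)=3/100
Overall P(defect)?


P(B) = Σ P(B|Aᵢ)×P(Aᵢ)
  7/50×35/99 = 49/990
  3/25×3/11 = 9/275
  3/100×37/99 = 37/3300
Sum = 37/396

P(defect) = 37/396 ≈ 9.34%


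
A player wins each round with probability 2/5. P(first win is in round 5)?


Geometric: P(X=5) = (1-p)^(k-1)×p = (3/5)^4×2/5 = 162/3125

P(X=5) = 162/3125 ≈ 5.18%


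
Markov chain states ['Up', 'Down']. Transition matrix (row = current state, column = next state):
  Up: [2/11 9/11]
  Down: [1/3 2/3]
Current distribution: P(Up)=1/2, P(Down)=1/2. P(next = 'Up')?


P(next=Up) = Σᵢ P(now=i)×P(i→Up)
= 1/2×2/11 + 1/2×1/3
= 1/11 + 1/6 = 17/66

P = 17/66 ≈ 0.2576


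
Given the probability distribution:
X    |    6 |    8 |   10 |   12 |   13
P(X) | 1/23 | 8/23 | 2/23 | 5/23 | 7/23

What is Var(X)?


E[X] = 241/23
E[X²] = 2651/23
Var(X) = E[X²] - (E[X])² = 2651/23 - 58081/529 = 2892/529

Var(X) = 2892/529 ≈ 5.4669


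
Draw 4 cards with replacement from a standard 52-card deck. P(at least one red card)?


P(not a red card) = 26/52 = 1/2
P(none in 4 draws) = (1/2)^4 = 1/16
P(≥1 red card) = 1 - 1/16 = 15/16

P = 15/16 ≈ 93.75%


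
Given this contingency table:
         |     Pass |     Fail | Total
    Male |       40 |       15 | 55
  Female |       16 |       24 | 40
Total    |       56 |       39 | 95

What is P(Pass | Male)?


P(Pass | Male) = 40/(40+15) = 40/55 = 8/11

P(Pass|Male) = 8/11 ≈ 72.73%


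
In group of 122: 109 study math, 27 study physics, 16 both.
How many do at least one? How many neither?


|A∪B| = 109+27-16 = 120
Neither = 122-120 = 2

At least one: 120; Neither: 2


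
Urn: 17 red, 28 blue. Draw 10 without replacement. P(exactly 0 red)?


Hypergeometric: C(17,0)×C(28,10)/C(45,10)
= 1×13123110/3190187286 = 805/195693

P(X=0) = 805/195693 ≈ 0.41%


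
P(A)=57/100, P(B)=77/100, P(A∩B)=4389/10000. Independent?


P(A)×P(B) = 4389/10000
P(A∩B) = 4389/10000
Equal ✓ → Independent

Yes, independent


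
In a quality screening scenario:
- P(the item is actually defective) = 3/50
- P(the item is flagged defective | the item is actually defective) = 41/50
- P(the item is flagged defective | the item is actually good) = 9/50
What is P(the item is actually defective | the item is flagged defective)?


Using Bayes' theorem:
P(A|B) = P(B|A)·P(A) / P(B)

P(the item is flagged defective) = 41/50 × 3/50 + 9/50 × 47/50
= 123/2500 + 423/2500 = 273/1250

P(the item is actually defective|the item is flagged defective) = (123/2500) / (273/1250) = 41/182

P(the item is actually defective|the item is flagged defective) = 41/182 ≈ 22.53%


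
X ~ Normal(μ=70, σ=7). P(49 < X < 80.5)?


z₁=(49-70)/7=-3.0, z₂=(80.5-70)/7=1.5
P = Φ(1.5) - Φ(-3.0) = 0.933193 - 0.001350 = 0.931843 ≈ 0.9318

P(49 < X < 80.5) ≈ 0.9318


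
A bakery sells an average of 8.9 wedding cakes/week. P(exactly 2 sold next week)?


Poisson(λ=8.9): P(X=2) = e^(-λ)×λ^k/k!
= e^(-8.9) × 8.9^2 / 2!
≈ 0.0001363889265 × 79.21 / 2 ≈ 0.005402

P(X=2) ≈ 0.005402 ≈ 0.54%


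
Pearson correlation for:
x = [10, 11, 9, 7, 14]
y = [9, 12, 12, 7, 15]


n=5, Σx=51, Σy=55, Σxy=589, Σx²=547, Σy²=643
r = (5×589 - 51×55)/√((5×547 - 51²)(5×643 - 55²))
= 140/√(134×190) = 140/√25460 ≈ 140/159.5619 ≈ 0.8774

r ≈ 0.8774


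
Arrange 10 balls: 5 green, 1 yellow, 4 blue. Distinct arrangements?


10!/(5!×1!×4!) = 1260

1260


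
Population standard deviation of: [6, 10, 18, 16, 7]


Mean = 57/5
  (6-57/5)²=729/25
  (10-57/5)²=49/25
  (18-57/5)²=1089/25
  (16-57/5)²=529/25
  (7-57/5)²=484/25
Σ(x-μ)² = 576/5
σ² = (576/5)/5 = 576/25

σ = √(576/25) ≈ 4.8000


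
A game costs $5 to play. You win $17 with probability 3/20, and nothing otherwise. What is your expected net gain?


E[gain] = (17-5)×3/20 + (-5)×17/20
= 9/5 - 17/4 = -49/20

Expected net gain = $-49/20 ≈ $-2.45


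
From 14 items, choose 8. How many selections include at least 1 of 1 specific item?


Complement: C(14,8) - C(13,8) = 3003 - 1287 = 1716

1716


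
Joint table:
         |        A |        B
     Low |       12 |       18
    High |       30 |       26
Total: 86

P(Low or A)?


P(Low∨A) = P(Low) + P(A) - P(Low∧A)
= (30 + 42 - 12)/86 = 60/86 = 30/43

P = 30/43 ≈ 69.77%


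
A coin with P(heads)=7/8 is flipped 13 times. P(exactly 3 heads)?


Binomial: P(X=3) = C(13,3)×p^3×(1-p)^10
= 286 × 343/512 × 1/1073741824 = 49049/274877906944

P(X=3) = 49049/274877906944 ≈ 0.00%


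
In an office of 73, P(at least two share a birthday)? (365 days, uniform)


P(all different) = Π(365-i)/365 for i=0..72
= 0.000439
P(match) = 1 - 0.000439 = 0.999561

P ≈ 0.9996 ≈ 99.96%


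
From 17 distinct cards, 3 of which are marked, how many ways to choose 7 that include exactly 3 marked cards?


Choose 3 of the 3 marked cards and 4 of the other 14 cards:
C(3,3)×C(14,4) = 1×1001 = 1001

1001


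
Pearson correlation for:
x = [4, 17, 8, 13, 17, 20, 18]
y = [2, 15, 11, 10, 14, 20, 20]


n=7, Σx=97, Σy=92, Σxy=1479, Σx²=1551, Σy²=1446
r = (7×1479 - 97×92)/√((7×1551 - 97²)(7×1446 - 92²))
= 1429/√(1448×1658) = 1429/√2400784 ≈ 1429/1549.4464 ≈ 0.9223

r ≈ 0.9223


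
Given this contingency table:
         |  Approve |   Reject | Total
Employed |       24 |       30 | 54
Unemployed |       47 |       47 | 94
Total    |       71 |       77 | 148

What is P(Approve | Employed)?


P(Approve | Employed) = 24/(24+30) = 24/54 = 4/9

P(Approve|Employed) = 4/9 ≈ 44.44%


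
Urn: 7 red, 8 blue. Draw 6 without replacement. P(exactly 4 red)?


Hypergeometric: C(7,4)×C(8,2)/C(15,6)
= 35×28/5005 = 28/143

P(X=4) = 28/143 ≈ 19.58%


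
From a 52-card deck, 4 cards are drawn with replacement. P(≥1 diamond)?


P(not a diamond) = 39/52 = 3/4
P(none in 4 draws) = (3/4)^4 = 81/256
P(≥1 diamond) = 1 - 81/256 = 175/256

P = 175/256 ≈ 68.36%


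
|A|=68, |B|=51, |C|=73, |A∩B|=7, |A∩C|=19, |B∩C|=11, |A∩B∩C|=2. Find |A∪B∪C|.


|A∪B∪C| = 68+51+73-7-19-11+2 = 157

|A∪B∪C| = 157


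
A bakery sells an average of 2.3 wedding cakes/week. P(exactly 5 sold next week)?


Poisson(λ=2.3): P(X=5) = e^(-λ)×λ^k/k!
= e^(-2.3) × 2.3^5 / 5!
≈ 0.1002588437 × 64.36343 / 120 ≈ 0.053775

P(X=5) ≈ 0.053775 ≈ 5.38%


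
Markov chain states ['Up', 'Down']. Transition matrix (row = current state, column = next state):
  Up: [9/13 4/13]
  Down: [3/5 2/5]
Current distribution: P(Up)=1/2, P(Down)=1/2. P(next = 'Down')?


P(next=Down) = Σᵢ P(now=i)×P(i→Down)
= 1/2×4/13 + 1/2×2/5
= 2/13 + 1/5 = 23/65

P = 23/65 ≈ 0.3538


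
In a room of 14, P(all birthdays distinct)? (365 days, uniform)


P(all different) = Π(365-i)/365 for i=0..13
= (365/365)×(364/365)×...×(352/365)
= 0.776897

P ≈ 0.7769 ≈ 77.69%


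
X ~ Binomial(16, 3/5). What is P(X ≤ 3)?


P(X ≤ 3) = Σ P(X=i) for i=0..3
P(X=0) = 65536/152587890625
P(X=1) = 1572864/152587890625
P(X=2) = 3538944/30517578125
P(X=3) = 24772608/30517578125
Sum = 28639232/30517578125

P(X ≤ 3) = 28639232/30517578125 ≈ 0.09%


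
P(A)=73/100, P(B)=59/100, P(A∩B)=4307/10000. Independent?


P(A)×P(B) = 4307/10000
P(A∩B) = 4307/10000
Equal ✓ → Independent

Yes, independent


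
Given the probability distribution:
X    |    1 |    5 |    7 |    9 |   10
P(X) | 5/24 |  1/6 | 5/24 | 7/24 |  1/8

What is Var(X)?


E[X] = 51/8
E[X²] = 1217/24
Var(X) = E[X²] - (E[X])² = 1217/24 - 2601/64 = 1933/192

Var(X) = 1933/192 ≈ 10.0677


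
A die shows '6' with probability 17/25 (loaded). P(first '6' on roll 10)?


Geometric: P(X=10) = (1-p)^(k-1)×p = (8/25)^9×17/25 = 2281701376/95367431640625

P(X=10) = 2281701376/95367431640625 ≈ 0.00%


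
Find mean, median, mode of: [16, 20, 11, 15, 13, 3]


Sorted: [3, 11, 13, 15, 16, 20]
Mean = 78/6 = 13
Median = 14
Freq: {16: 1, 20: 1, 11: 1, 15: 1, 13: 1, 3: 1}
Mode: No mode

Mean=13, Median=14, Mode=No mode


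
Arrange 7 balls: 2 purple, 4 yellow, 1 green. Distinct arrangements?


7!/(2!×4!×1!) = 105

105


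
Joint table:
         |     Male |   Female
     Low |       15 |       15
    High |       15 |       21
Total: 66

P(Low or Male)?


P(Low∨Male) = P(Low) + P(Male) - P(Low∧Male)
= (30 + 30 - 15)/66 = 45/66 = 15/22

P = 15/22 ≈ 68.18%


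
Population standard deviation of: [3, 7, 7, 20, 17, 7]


Mean = 61/6
  (3-61/6)²=1849/36
  (7-61/6)²=361/36
  (7-61/6)²=361/36
  (20-61/6)²=3481/36
  (17-61/6)²=1681/36
  (7-61/6)²=361/36
Σ(x-μ)² = 1349/6
σ² = (1349/6)/6 = 1349/36

σ = √(1349/36) ≈ 6.1215


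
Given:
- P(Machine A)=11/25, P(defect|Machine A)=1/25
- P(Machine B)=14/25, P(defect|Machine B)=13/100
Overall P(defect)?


P(B) = Σ P(B|Aᵢ)×P(Aᵢ)
  1/25×11/25 = 11/625
  13/100×14/25 = 91/1250
Sum = 113/1250

P(defect) = 113/1250 ≈ 9.04%


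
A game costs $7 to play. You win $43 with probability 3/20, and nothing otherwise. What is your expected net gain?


E[gain] = (43-7)×3/20 + (-7)×17/20
= 27/5 - 119/20 = -11/20

Expected net gain = $-11/20 ≈ $-0.55


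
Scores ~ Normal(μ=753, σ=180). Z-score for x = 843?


z = (x - μ)/σ = (843 - 753)/180 = 0.5

z = 0.5


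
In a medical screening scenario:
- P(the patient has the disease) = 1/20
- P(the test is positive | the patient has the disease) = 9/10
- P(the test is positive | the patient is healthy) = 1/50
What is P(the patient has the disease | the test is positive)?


Using Bayes' theorem:
P(A|B) = P(B|A)·P(A) / P(B)

P(the test is positive) = 9/10 × 1/20 + 1/50 × 19/20
= 9/200 + 19/1000 = 8/125

P(the patient has the disease|the test is positive) = (9/200) / (8/125) = 45/64

P(the patient has the disease|the test is positive) = 45/64 ≈ 70.31%


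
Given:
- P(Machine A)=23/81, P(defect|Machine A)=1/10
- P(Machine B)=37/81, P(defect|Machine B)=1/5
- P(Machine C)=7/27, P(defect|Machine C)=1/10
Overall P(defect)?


P(B) = Σ P(B|Aᵢ)×P(Aᵢ)
  1/10×23/81 = 23/810
  1/5×37/81 = 37/405
  1/10×7/27 = 7/270
Sum = 59/405

P(defect) = 59/405 ≈ 14.57%


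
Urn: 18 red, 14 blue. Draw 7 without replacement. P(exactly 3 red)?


Hypergeometric: C(18,3)×C(14,4)/C(32,7)
= 816×1001/3365856 = 1309/5394

P(X=3) = 1309/5394 ≈ 24.27%


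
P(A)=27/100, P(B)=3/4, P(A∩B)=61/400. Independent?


P(A)×P(B) = 81/400
P(A∩B) = 61/400
Not equal → NOT independent

No, not independent


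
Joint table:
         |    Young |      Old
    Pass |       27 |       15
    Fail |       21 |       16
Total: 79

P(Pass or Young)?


P(Pass∨Young) = P(Pass) + P(Young) - P(Pass∧Young)
= (42 + 48 - 27)/79 = 63/79

P = 63/79 ≈ 79.75%


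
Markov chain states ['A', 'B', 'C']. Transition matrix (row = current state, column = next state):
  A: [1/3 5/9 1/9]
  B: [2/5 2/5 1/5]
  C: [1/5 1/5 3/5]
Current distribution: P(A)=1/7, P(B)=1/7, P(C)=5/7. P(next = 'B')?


P(next=B) = Σᵢ P(now=i)×P(i→B)
= 1/7×5/9 + 1/7×2/5 + 5/7×1/5
= 5/63 + 2/35 + 1/7 = 88/315

P = 88/315 ≈ 0.2794


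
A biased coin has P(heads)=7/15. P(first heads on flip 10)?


Geometric: P(X=10) = (1-p)^(k-1)×p = (8/15)^9×7/15 = 939524096/576650390625

P(X=10) = 939524096/576650390625 ≈ 0.16%


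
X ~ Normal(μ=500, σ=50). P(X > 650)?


z = (650-500)/50 = 3.0
P(X > 650) = 1 - P(Z ≤ 3.0) = 1 - 0.9987 = 0.0013

P(X > 650) ≈ 0.0013


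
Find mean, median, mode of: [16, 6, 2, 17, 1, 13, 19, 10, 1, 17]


Sorted: [1, 1, 2, 6, 10, 13, 16, 17, 17, 19]
Mean = 102/10 = 51/5
Median = 23/2
Freq: {16: 1, 6: 1, 2: 1, 17: 2, 1: 2, 13: 1, 19: 1, 10: 1}
Mode: [1, 17]

Mean=51/5, Median=23/2, Mode=[1, 17]


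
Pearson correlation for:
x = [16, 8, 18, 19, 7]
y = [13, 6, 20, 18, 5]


n=5, Σx=68, Σy=62, Σxy=993, Σx²=1054, Σy²=954
r = (5×993 - 68×62)/√((5×1054 - 68²)(5×954 - 62²))
= 749/√(646×926) = 749/√598196 ≈ 749/773.4313 ≈ 0.9684

r ≈ 0.9684


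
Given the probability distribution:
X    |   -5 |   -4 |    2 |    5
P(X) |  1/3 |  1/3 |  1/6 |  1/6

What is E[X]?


E[X] = Σ x·P(X=x)
= (-5)×(1/3) + (-4)×(1/3) + (2)×(1/6) + (5)×(1/6)
= -11/6

E[X] = -11/6


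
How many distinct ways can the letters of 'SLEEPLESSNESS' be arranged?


Letters: 13, freq: {'S': 5, 'L': 2, 'E': 4, 'P': 1, 'N': 1}
13!/(5!×2!×4!×1!×1!) = 6227020800/5760 = 1081080

1081080


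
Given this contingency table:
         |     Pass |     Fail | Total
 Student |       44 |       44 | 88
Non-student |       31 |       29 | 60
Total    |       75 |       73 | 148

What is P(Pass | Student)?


P(Pass | Student) = 44/(44+44) = 44/88 = 1/2

P(Pass|Student) = 1/2 ≈ 50.00%


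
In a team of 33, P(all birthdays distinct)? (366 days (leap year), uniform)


P(all different) = Π(366-i)/366 for i=0..32
= (366/366)×(365/366)×...×(334/366)
= 0.225976

P ≈ 0.2260 ≈ 22.60%


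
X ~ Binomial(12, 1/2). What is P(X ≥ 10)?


P(X ≥ 10) = Σ P(X=i) for i=10..12
P(X=10) = 33/2048
P(X=11) = 3/1024
P(X=12) = 1/4096
Sum = 79/4096

P(X ≥ 10) = 79/4096 ≈ 1.93%


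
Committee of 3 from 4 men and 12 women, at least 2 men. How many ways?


Count by #men:
  2M,1W: C(4,2)×C(12,1)=72
  3M,0W: C(4,3)×C(12,0)=4
Total = 76

76


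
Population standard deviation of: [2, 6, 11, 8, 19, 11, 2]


Mean = 59/7
  (2-59/7)²=2025/49
  (6-59/7)²=289/49
  (11-59/7)²=324/49
  (8-59/7)²=9/49
  (19-59/7)²=5476/49
  (11-59/7)²=324/49
  (2-59/7)²=2025/49
Σ(x-μ)² = 1496/7
σ² = (1496/7)/7 = 1496/49

σ = √(1496/49) ≈ 5.5255


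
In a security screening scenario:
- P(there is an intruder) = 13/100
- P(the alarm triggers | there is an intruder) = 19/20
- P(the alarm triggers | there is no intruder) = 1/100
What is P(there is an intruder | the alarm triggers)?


Using Bayes' theorem:
P(A|B) = P(B|A)·P(A) / P(B)

P(the alarm triggers) = 19/20 × 13/100 + 1/100 × 87/100
= 247/2000 + 87/10000 = 661/5000

P(there is an intruder|the alarm triggers) = (247/2000) / (661/5000) = 1235/1322

P(there is an intruder|the alarm triggers) = 1235/1322 ≈ 93.42%


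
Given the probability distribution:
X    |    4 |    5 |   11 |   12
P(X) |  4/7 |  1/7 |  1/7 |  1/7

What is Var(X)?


E[X] = 44/7
E[X²] = 354/7
Var(X) = E[X²] - (E[X])² = 354/7 - 1936/49 = 542/49

Var(X) = 542/49 ≈ 11.0612


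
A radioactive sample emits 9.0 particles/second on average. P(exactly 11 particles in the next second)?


Poisson(λ=9.0): P(X=11) = e^(-λ)×λ^k/k!
= e^(-9.0) × 9.0^11 / 11!
≈ 0.0001234098041 × 31381059609 / 39916800 ≈ 0.097020

P(X=11) ≈ 0.097020 ≈ 9.70%


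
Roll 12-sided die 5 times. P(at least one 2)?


P(no 2)^5 = (11/12)^5 = 161051/248832
P(≥1) = 1 - 161051/248832 = 87781/248832

P = 87781/248832 ≈ 35.28%


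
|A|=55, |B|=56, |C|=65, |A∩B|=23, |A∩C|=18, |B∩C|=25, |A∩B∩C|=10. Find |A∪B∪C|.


|A∪B∪C| = 55+56+65-23-18-25+10 = 120

|A∪B∪C| = 120


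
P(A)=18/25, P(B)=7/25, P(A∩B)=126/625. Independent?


P(A)×P(B) = 126/625
P(A∩B) = 126/625
Equal ✓ → Independent

Yes, independent


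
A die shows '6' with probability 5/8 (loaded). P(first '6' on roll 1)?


Geometric: P(X=1) = (1-p)^(k-1)×p = (3/8)^0×5/8 = 5/8

P(X=1) = 5/8 ≈ 62.50%


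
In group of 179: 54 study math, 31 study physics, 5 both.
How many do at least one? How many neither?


|A∪B| = 54+31-5 = 80
Neither = 179-80 = 99

At least one: 80; Neither: 99


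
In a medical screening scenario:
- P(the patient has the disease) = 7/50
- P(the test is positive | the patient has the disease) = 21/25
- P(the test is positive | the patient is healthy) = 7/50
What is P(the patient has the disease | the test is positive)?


Using Bayes' theorem:
P(A|B) = P(B|A)·P(A) / P(B)

P(the test is positive) = 21/25 × 7/50 + 7/50 × 43/50
= 147/1250 + 301/2500 = 119/500

P(the patient has the disease|the test is positive) = (147/1250) / (119/500) = 42/85

P(the patient has the disease|the test is positive) = 42/85 ≈ 49.41%


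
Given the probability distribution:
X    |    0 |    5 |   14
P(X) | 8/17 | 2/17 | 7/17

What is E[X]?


E[X] = Σ x·P(X=x)
= (0)×(8/17) + (5)×(2/17) + (14)×(7/17)
= 108/17

E[X] = 108/17


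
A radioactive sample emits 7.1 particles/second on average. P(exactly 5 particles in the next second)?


Poisson(λ=7.1): P(X=5) = e^(-λ)×λ^k/k!
= e^(-7.1) × 7.1^5 / 5!
≈ 0.0008251049233 × 18042.29351 / 120 ≈ 0.124057

P(X=5) ≈ 0.124057 ≈ 12.41%


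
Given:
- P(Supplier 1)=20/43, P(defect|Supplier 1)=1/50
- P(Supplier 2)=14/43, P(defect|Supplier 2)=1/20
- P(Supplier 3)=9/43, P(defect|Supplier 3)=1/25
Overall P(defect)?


P(B) = Σ P(B|Aᵢ)×P(Aᵢ)
  1/50×20/43 = 2/215
  1/20×14/43 = 7/430
  1/25×9/43 = 9/1075
Sum = 73/2150

P(defect) = 73/2150 ≈ 3.40%


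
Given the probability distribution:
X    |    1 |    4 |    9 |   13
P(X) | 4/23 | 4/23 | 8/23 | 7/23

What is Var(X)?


E[X] = 183/23
E[X²] = 1899/23
Var(X) = E[X²] - (E[X])² = 1899/23 - 33489/529 = 10188/529

Var(X) = 10188/529 ≈ 19.2590


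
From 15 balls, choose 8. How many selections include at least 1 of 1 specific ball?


Complement: C(15,8) - C(14,8) = 6435 - 3003 = 3432

3432


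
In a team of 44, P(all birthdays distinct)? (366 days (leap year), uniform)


P(all different) = Π(366-i)/366 for i=0..43
= (366/366)×(365/366)×...×(323/366)
= 0.067633

P ≈ 0.0676 ≈ 6.76%


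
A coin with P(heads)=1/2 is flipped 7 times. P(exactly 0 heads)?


Binomial: P(X=0) = C(7,0)×p^0×(1-p)^7
= 1 × 1 × 1/128 = 1/128

P(X=0) = 1/128 ≈ 0.78%


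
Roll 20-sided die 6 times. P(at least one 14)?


P(no 14)^6 = (19/20)^6 = 47045881/64000000
P(≥1) = 1 - 47045881/64000000 = 16954119/64000000

P = 16954119/64000000 ≈ 26.49%


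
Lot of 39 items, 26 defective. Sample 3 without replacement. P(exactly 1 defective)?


Hypergeometric: C(26,1)×C(13,2)/C(39,3)
= 26×78/9139 = 156/703

P(X=1) = 156/703 ≈ 22.19%


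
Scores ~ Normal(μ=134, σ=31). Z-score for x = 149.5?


z = (x - μ)/σ = (149.5 - 134)/31 = 0.5

z = 0.5


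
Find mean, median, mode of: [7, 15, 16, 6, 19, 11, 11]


Sorted: [6, 7, 11, 11, 15, 16, 19]
Mean = 85/7
Median = 11
Freq: {7: 1, 15: 1, 16: 1, 6: 1, 19: 1, 11: 2}
Mode: [11]

Mean=85/7, Median=11, Mode=11


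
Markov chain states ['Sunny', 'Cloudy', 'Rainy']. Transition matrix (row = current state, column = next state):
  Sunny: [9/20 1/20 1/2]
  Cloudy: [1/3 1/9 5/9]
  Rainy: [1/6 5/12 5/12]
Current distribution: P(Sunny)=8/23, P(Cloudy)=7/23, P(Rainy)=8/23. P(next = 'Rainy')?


P(next=Rainy) = Σᵢ P(now=i)×P(i→Rainy)
= 8/23×1/2 + 7/23×5/9 + 8/23×5/12
= 4/23 + 35/207 + 10/69 = 101/207

P = 101/207 ≈ 0.4879


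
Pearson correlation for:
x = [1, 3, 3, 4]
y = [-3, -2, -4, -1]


n=4, Σx=11, Σy=-10, Σxy=-25, Σx²=35, Σy²=30
r = (4×(-25) - 11×(-10))/√((4×35 - 11²)(4×30 - (-10)²))
= 10/√(19×20) = 10/√380 ≈ 10/19.4936 ≈ 0.5130

r ≈ 0.5130


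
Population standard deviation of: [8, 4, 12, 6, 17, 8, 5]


Mean = 60/7
  (8-60/7)²=16/49
  (4-60/7)²=1024/49
  (12-60/7)²=576/49
  (6-60/7)²=324/49
  (17-60/7)²=3481/49
  (8-60/7)²=16/49
  (5-60/7)²=625/49
Σ(x-μ)² = 866/7
σ² = (866/7)/7 = 866/49

σ = √(866/49) ≈ 4.2040


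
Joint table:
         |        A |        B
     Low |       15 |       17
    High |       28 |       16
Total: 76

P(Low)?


P(Low) = (15+17)/76 = 32/76 = 8/19

P(Low) = 8/19 ≈ 42.11%


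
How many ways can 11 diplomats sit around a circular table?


Circular arrangements of 11 distinct objects: fix one position to break rotational symmetry.
(n-1)! = 10! = 3628800

3628800


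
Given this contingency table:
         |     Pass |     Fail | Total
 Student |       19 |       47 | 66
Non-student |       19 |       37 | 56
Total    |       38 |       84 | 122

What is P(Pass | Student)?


P(Pass | Student) = 19/(19+47) = 19/66

P(Pass|Student) = 19/66 ≈ 28.79%


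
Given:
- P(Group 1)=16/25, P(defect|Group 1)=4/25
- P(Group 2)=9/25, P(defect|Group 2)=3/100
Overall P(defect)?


P(B) = Σ P(B|Aᵢ)×P(Aᵢ)
  4/25×16/25 = 64/625
  3/100×9/25 = 27/2500
Sum = 283/2500

P(defect) = 283/2500 ≈ 11.32%


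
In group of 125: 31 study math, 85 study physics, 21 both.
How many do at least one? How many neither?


|A∪B| = 31+85-21 = 95
Neither = 125-95 = 30

At least one: 95; Neither: 30


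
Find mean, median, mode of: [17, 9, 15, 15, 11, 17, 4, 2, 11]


Sorted: [2, 4, 9, 11, 11, 15, 15, 17, 17]
Mean = 101/9
Median = 11
Freq: {17: 2, 9: 1, 15: 2, 11: 2, 4: 1, 2: 1}
Mode: [11, 15, 17]

Mean=101/9, Median=11, Mode=[11, 15, 17]


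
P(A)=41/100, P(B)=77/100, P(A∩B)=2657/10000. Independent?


P(A)×P(B) = 3157/10000
P(A∩B) = 2657/10000
Not equal → NOT independent

No, not independent


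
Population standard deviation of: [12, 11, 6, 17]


Mean = 46/4 = 23/2
  (12-23/2)²=1/4
  (11-23/2)²=1/4
  (6-23/2)²=121/4
  (17-23/2)²=121/4
Σ(x-μ)² = 61
σ² = 61/4

σ = √(61/4) ≈ 3.9051


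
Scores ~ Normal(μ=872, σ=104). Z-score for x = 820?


z = (x - μ)/σ = (820 - 872)/104 = -0.5

z = -0.5


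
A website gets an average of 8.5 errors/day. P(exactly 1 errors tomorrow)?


Poisson(λ=8.5): P(X=1) = e^(-λ)×λ^k/k!
= e^(-8.5) × 8.5^1 / 1!
≈ 0.000203468369 × 8.5 / 1 ≈ 0.001729

P(X=1) ≈ 0.001729 ≈ 0.17%


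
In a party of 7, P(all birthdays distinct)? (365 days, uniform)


P(all different) = Π(365-i)/365 for i=0..6
= (365/365)×(364/365)×...×(359/365)
= 0.943764

P ≈ 0.9438 ≈ 94.38%


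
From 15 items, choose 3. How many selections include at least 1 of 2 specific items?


Complement: C(15,3) - C(13,3) = 455 - 286 = 169

169


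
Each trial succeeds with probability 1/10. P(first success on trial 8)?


Geometric: P(X=8) = (1-p)^(k-1)×p = (9/10)^7×1/10 = 4782969/100000000

P(X=8) = 4782969/100000000 ≈ 4.78%


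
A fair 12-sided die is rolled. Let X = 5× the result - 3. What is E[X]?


E[die] = (1+12)/2 = 13/2
E[X] = 5×13/2 - 3 = 59/2

E[X] = 59/2


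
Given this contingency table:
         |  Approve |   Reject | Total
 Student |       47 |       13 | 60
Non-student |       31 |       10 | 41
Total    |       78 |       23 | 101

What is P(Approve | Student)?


P(Approve | Student) = 47/(47+13) = 47/60

P(Approve|Student) = 47/60 ≈ 78.33%


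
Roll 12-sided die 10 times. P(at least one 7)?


P(no 7)^10 = (11/12)^10 = 25937424601/61917364224
P(≥1) = 1 - 25937424601/61917364224 = 35979939623/61917364224

P = 35979939623/61917364224 ≈ 58.11%


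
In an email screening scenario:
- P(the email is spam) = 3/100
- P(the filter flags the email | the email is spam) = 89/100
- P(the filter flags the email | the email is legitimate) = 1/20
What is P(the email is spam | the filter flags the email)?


Using Bayes' theorem:
P(A|B) = P(B|A)·P(A) / P(B)

P(the filter flags the email) = 89/100 × 3/100 + 1/20 × 97/100
= 267/10000 + 97/2000 = 47/625

P(the email is spam|the filter flags the email) = (267/10000) / (47/625) = 267/752

P(the email is spam|the filter flags the email) = 267/752 ≈ 35.51%


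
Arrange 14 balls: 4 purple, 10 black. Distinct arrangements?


14!/(4!×10!) = 1001

1001


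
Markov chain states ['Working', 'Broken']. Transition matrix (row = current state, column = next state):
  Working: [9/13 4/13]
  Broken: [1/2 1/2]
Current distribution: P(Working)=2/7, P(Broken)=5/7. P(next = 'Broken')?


P(next=Broken) = Σᵢ P(now=i)×P(i→Broken)
= 2/7×4/13 + 5/7×1/2
= 8/91 + 5/14 = 81/182

P = 81/182 ≈ 0.4451


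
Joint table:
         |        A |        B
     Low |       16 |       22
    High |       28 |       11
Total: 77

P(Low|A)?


P(Low|A) = 16/(16+28) = 16/44 = 4/11

P = 4/11 ≈ 36.36%


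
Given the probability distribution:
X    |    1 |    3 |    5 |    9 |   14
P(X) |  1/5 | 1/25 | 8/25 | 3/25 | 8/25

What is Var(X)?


E[X] = 187/25
E[X²] = 81
Var(X) = E[X²] - (E[X])² = 81 - 34969/625 = 15656/625

Var(X) = 15656/625 ≈ 25.0496


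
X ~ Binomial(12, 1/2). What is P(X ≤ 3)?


P(X ≤ 3) = Σ P(X=i) for i=0..3
P(X=0) = 1/4096
P(X=1) = 3/1024
P(X=2) = 33/2048
P(X=3) = 55/1024
Sum = 299/4096

P(X ≤ 3) = 299/4096 ≈ 7.30%


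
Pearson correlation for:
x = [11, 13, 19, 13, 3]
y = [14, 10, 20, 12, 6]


n=5, Σx=59, Σy=62, Σxy=838, Σx²=829, Σy²=876
r = (5×838 - 59×62)/√((5×829 - 59²)(5×876 - 62²))
= 532/√(664×536) = 532/√355904 ≈ 532/596.5769 ≈ 0.8918

r ≈ 0.8918


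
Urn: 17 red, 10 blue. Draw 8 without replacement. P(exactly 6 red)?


Hypergeometric: C(17,6)×C(10,2)/C(27,8)
= 12376×45/2220075 = 952/3795

P(X=6) = 952/3795 ≈ 25.09%


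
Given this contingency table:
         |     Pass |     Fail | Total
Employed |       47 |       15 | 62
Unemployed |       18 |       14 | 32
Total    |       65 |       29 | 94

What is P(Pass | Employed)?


P(Pass | Employed) = 47/(47+15) = 47/62

P(Pass|Employed) = 47/62 ≈ 75.81%


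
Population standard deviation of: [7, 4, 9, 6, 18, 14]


Mean = 58/6 = 29/3
  (7-29/3)²=64/9
  (4-29/3)²=289/9
  (9-29/3)²=4/9
  (6-29/3)²=121/9
  (18-29/3)²=625/9
  (14-29/3)²=169/9
Σ(x-μ)² = 424/3
σ² = (424/3)/6 = 212/9

σ = √(212/9) ≈ 4.8534


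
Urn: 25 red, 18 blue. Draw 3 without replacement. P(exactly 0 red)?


Hypergeometric: C(25,0)×C(18,3)/C(43,3)
= 1×816/12341 = 816/12341

P(X=0) = 816/12341 ≈ 6.61%


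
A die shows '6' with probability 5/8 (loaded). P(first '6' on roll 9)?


Geometric: P(X=9) = (1-p)^(k-1)×p = (3/8)^8×5/8 = 32805/134217728

P(X=9) = 32805/134217728 ≈ 0.02%


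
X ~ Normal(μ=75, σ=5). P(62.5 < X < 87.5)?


z₁=(62.5-75)/5=-2.5, z₂=(87.5-75)/5=2.5
P = Φ(2.5) - Φ(-2.5) = 0.993790 - 0.006210 = 0.987580 ≈ 0.9876

P(62.5 < X < 87.5) ≈ 0.9876


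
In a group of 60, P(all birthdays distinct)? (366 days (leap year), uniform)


P(all different) = Π(366-i)/366 for i=0..59
= (366/366)×(365/366)×...×(307/366)
= 0.005966

P ≈ 0.0060 ≈ 0.60%


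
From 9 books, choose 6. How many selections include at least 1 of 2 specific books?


Complement: C(9,6) - C(7,6) = 84 - 7 = 77

77


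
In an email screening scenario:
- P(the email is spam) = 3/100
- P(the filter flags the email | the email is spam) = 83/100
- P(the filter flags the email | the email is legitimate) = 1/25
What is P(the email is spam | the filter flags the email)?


Using Bayes' theorem:
P(A|B) = P(B|A)·P(A) / P(B)

P(the filter flags the email) = 83/100 × 3/100 + 1/25 × 97/100
= 249/10000 + 97/2500 = 637/10000

P(the email is spam|the filter flags the email) = (249/10000) / (637/10000) = 249/637

P(the email is spam|the filter flags the email) = 249/637 ≈ 39.09%


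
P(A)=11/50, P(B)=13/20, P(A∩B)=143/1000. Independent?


P(A)×P(B) = 143/1000
P(A∩B) = 143/1000
Equal ✓ → Independent

Yes, independent


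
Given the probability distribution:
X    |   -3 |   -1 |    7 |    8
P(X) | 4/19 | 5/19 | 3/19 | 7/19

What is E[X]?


E[X] = Σ x·P(X=x)
= (-3)×(4/19) + (-1)×(5/19) + (7)×(3/19) + (8)×(7/19)
= 60/19

E[X] = 60/19


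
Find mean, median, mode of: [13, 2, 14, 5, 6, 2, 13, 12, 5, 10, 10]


Sorted: [2, 2, 5, 5, 6, 10, 10, 12, 13, 13, 14]
Mean = 92/11
Median = 10
Freq: {13: 2, 2: 2, 14: 1, 5: 2, 6: 1, 12: 1, 10: 2}
Mode: [2, 5, 10, 13]

Mean=92/11, Median=10, Mode=[2, 5, 10, 13]


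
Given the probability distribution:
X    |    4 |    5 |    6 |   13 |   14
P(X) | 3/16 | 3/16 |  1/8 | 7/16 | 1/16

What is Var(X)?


E[X] = 9
E[X²] = 787/8
Var(X) = E[X²] - (E[X])² = 787/8 - 81 = 139/8

Var(X) = 139/8 ≈ 17.3750


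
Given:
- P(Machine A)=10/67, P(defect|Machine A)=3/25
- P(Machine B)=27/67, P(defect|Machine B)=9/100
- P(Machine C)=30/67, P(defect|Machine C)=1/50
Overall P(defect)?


P(B) = Σ P(B|Aᵢ)×P(Aᵢ)
  3/25×10/67 = 6/335
  9/100×27/67 = 243/6700
  1/50×30/67 = 3/335
Sum = 423/6700

P(defect) = 423/6700 ≈ 6.31%


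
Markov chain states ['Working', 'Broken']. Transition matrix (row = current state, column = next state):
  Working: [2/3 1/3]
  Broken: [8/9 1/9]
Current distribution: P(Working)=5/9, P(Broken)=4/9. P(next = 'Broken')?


P(next=Broken) = Σᵢ P(now=i)×P(i→Broken)
= 5/9×1/3 + 4/9×1/9
= 5/27 + 4/81 = 19/81

P = 19/81 ≈ 0.2346


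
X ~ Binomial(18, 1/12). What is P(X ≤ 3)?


P(X ≤ 3) = Σ P(X=i) for i=0..3
P(X=0) = 5559917313492231481/26623333280885243904
P(X=1) = 505447028499293771/1479074071160291328
P(X=2) = 781145407680726737/2958148142320582656
P(X=3) = 71013218880066067/554652776685109248
Sum = 3137113375231153901/3327916660110655488

P(X ≤ 3) = 3137113375231153901/3327916660110655488 ≈ 94.27%


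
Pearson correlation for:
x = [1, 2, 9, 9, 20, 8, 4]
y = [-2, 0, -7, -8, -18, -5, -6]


n=7, Σx=53, Σy=-46, Σxy=-561, Σx²=647, Σy²=502
r = (7×(-561) - 53×(-46))/√((7×647 - 53²)(7×502 - (-46)²))
= -1489/√(1720×1398) = -1489/√2404560 ≈ -1489/1550.6644 ≈ -0.9602

r ≈ -0.9602


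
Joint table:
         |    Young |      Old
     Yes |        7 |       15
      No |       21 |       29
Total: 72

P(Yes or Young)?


P(Yes∨Young) = P(Yes) + P(Young) - P(Yes∧Young)
= (22 + 28 - 7)/72 = 43/72

P = 43/72 ≈ 59.72%


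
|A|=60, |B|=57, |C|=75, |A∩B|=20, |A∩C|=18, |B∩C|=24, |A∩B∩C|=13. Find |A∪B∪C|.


|A∪B∪C| = 60+57+75-20-18-24+13 = 143

|A∪B∪C| = 143


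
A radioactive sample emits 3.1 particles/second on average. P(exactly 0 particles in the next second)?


Poisson(λ=3.1): P(X=0) = e^(-λ)×λ^k/k!
= e^(-3.1) × 3.1^0 / 0!
≈ 0.04504920239 × 1 / 1 ≈ 0.045049

P(X=0) ≈ 0.045049 ≈ 4.50%


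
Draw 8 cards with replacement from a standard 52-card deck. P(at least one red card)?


P(not a red card) = 26/52 = 1/2
P(none in 8 draws) = (1/2)^8 = 1/256
P(≥1 red card) = 1 - 1/256 = 255/256

P = 255/256 ≈ 99.61%


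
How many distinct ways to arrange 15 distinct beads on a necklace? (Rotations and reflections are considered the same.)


Free circular arrangements: rotations and reflections both identified.
(n-1)!/2 = 14!/2 = 87178291200/2 = 43589145600

43589145600


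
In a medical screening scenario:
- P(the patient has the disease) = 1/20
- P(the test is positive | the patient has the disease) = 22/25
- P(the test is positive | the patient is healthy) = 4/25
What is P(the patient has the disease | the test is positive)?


Using Bayes' theorem:
P(A|B) = P(B|A)·P(A) / P(B)

P(the test is positive) = 22/25 × 1/20 + 4/25 × 19/20
= 11/250 + 19/125 = 49/250

P(the patient has the disease|the test is positive) = (11/250) / (49/250) = 11/49

P(the patient has the disease|the test is positive) = 11/49 ≈ 22.45%


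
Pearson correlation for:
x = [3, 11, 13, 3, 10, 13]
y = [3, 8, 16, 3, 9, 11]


n=6, Σx=53, Σy=50, Σxy=547, Σx²=577, Σy²=540
r = (6×547 - 53×50)/√((6×577 - 53²)(6×540 - 50²))
= 632/√(653×740) = 632/√483220 ≈ 632/695.1403 ≈ 0.9092

r ≈ 0.9092
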